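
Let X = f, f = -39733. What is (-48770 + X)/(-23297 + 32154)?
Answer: -88503/8857 ≈ -9.9924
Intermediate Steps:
X = -39733
(-48770 + X)/(-23297 + 32154) = (-48770 - 39733)/(-23297 + 32154) = -88503/8857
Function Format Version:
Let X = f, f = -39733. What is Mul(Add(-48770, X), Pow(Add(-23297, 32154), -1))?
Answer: Rational(-88503, 8857) ≈ -9.9924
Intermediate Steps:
X = -39733
Mul(Add(-48770, X), Pow(Add(-23297, 32154), -1)) = Mul(Add(-48770, -39733), Pow(Add(-23297, 32154), -1)) = Mul(-88503, Pow(8857, -1)) = Mul(-88503, Rational(1, 8857)) = Rational(-88503, 8857)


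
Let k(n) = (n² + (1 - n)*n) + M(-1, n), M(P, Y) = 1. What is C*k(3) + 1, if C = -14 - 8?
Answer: -87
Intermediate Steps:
k(n) = 1 + n² + n*(1 - n) (k(n) = (n² + (1 - n)*n) + 1 = (n² + n*(1 - n)) + 1 = 1 + n² + n*(1 - n))
C = -22
C*k(3) + 1 = -22*(1 + 3) + 1 = -22*4 + 1 = -88 + 1 = -87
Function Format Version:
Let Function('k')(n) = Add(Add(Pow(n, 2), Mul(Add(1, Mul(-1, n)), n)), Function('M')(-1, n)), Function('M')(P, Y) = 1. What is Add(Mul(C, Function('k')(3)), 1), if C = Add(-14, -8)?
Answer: -87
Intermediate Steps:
Function('k')(n) = Add(1, Pow(n, 2), Mul(n, Add(1, Mul(-1, n)))) (Function('k')(n) = Add(Add(Pow(n, 2), Mul(Add(1, Mul(-1, n)), n)), 1) = Add(Add(Pow(n, 2), Mul(n, Add(1, Mul(-1, n)))), 1) = Add(1, Pow(n, 2), Mul(n, Add(1, Mul(-1, n)))))
C = -22
Add(Mul(C, Function('k')(3)), 1) = Add(Mul(-22, Add(1, 3)), 1) = Add(Mul(-22, 4), 1) = Add(-88, 1) = -87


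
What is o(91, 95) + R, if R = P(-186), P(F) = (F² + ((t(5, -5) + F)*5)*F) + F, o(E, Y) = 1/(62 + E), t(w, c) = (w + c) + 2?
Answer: 31446091/153 ≈ 2.0553e+5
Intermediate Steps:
t(w, c) = 2 + c + w (t(w, c) = (c + w) + 2 = 2 + c + w)
P(F) = F + F² + F*(10 + 5*F) (P(F) = (F² + (((2 - 5 + 5) + F)*5)*F) + F = (F² + ((2 + F)*5)*F) + F = (F² + (10 + 5*F)*F) + F = (F² + F*(10 + 5*F)) + F = F + F² + F*(10 + 5*F))
R = 205530 (R = -186*(11 + 6*(-186)) = -186*(11 - 1116) = -186*(-1105) = 205530)
o(91, 95) + R = 1/(62 + 91) + 205530 = 1/153 + 205530 = 31446091/153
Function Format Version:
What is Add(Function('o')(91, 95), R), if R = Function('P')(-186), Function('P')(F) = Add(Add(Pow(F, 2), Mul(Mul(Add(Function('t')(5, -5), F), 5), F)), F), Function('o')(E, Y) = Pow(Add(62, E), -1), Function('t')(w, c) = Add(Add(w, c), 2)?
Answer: Rational(31446091, 153) ≈ 2.0553e+5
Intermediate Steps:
Function('t')(w, c) = Add(2, c, w) (Function('t')(w, c) = Add(Add(c, w), 2) = Add(2, c, w))
Function('P')(F) = Add(F, Pow(F, 2), Mul(F, Add(10, Mul(5, F)))) (Function('P')(F) = Add(Add(Pow(F, 2), Mul(Mul(Add(Add(2, -5, 5), F), 5), F)), F) = Add(Add(Pow(F, 2), Mul(Mul(Add(2, F), 5), F)), F) = Add(Add(Pow(F, 2), Mul(Add(10, Mul(5, F)), F)), F) = Add(Add(Pow(F, 2), Mul(F, Add(10, Mul(5, F)))), F) = Add(F, Pow(F, 2), Mul(F, Add(10, Mul(5, F)))))
R = 205530 (R = Mul(-186, Add(11, Mul(6, -186))) = Mul(-186, Add(11, -1116)) = Mul(-186, -1105) = 205530)
Add(Function('o')(91, 95), R) = Add(Pow(Add(62, 91), -1), 205530) = Add(Pow(153, -1), 205530) = Add(Rational(1, 153), 205530) = Rational(31446091, 153)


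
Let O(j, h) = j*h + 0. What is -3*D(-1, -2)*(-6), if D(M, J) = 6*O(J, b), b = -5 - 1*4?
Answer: 1944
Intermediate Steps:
b = -9 (b = -5 - 4 = -9)
O(j, h) = h*j (O(j, h) = h*j + 0 = h*j)
D(M, J) = -54*J (D(M, J) = 6*(-9*J) = -54*J)
-3*D(-1, -2)*(-6) = -(-162)*(-2)*(-6) = -3*108*(-6) = -324*(-6) = 1944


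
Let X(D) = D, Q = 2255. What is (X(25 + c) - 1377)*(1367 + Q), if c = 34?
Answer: -4773796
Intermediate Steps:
(X(25 + c) - 1377)*(1367 + Q) = ((25 + 34) - 1377)*(1367 + 2255) = (59 - 1377)*3622 = -1318*3622 = -4773796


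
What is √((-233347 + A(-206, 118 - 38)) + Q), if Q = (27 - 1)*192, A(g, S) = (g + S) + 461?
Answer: 2*I*√57005 ≈ 477.51*I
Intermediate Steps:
A(g, S) = 461 + S + g (A(g, S) = (S + g) + 461 = 461 + S + g)
Q = 4992 (Q = 26*192 = 4992)
√((-233347 + A(-206, 118 - 38)) + Q) = √((-233347 + (461 + (118 - 38) - 206)) + 4992) = √((-233347 + (461 + 80 - 206)) + 4992) = √((-233347 + 335) + 4992) = √(-233012 + 4992) = √(-228020) = 2*I*√57005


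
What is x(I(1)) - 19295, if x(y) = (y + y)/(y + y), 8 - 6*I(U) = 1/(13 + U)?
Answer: -19294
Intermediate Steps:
I(U) = 4/3 - 1/(6*(13 + U))
x(y) = 1 (x(y) = (2*y)/((2*y)) = (2*y)*(1/(2*y)) = 1)
x(I(1)) - 19295 = 1 - 19295 = -19294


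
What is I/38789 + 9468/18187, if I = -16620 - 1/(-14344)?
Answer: 932163677515/10119054308792 ≈ 0.092120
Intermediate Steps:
I = -238397279/14344 (I = -16620 - 1*(-1/14344) = -16620 + 1/14344 = -238397279/14344 ≈ -16620.)
I/38789 + 9468/18187 = -238397279/14344/38789 + 9468/18187 = -238397279/14344*1/38789 + 9468*(1/18187) = -238397279/556389416 + 9468/18187 = 932163677515/10119054308792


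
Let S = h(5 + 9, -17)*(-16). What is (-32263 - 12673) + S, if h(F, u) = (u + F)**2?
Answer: -45080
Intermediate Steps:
h(F, u) = (F + u)**2
S = -144 (S = ((5 + 9) - 17)**2*(-16) = (14 - 17)**2*(-16) = (-3)**2*(-16) = 9*(-16) = -144)
(-32263 - 12673) + S = (-32263 - 12673) - 144 = -44936 - 144 = -45080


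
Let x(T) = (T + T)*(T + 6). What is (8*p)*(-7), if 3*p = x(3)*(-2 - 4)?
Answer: 6048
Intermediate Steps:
x(T) = 2*T*(6 + T) (x(T) = (2*T)*(6 + T) = 2*T*(6 + T))
p = -108 (p = ((2*3*(6 + 3))*(-2 - 4))/3 = ((2*3*9)*(-6))/3 = (54*(-6))/3 = (⅓)*(-324) = -108)
(8*p)*(-7) = (8*(-108))*(-7) = -864*(-7) = 6048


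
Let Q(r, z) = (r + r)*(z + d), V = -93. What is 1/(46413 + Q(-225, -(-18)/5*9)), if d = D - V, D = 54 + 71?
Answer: -1/66267 ≈ -1.5090e-5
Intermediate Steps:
D = 125
d = 218 (d = 125 - 1*(-93) = 125 + 93 = 218)
Q(r, z) = 2*r*(218 + z) (Q(r, z) = (r + r)*(z + 218) = (2*r)*(218 + z) = 2*r*(218 + z))
1/(46413 + Q(-225, -(-18)/5*9)) = 1/(46413 + 2*(-225)*(218 - (-18)/5*9)) = 1/(46413 + 2*(-225)*(218 - 2*(-9/5)*9)) = 1/(46413 + 2*(-225)*(218 + (18/5)*9)) = 1/(46413 + 2*(-225)*(218 + 162/5)) = 1/(46413 + 2*(-225)*(1252/5)) = 1/(46413 - 112680) = 1/(-66267) = -1/66267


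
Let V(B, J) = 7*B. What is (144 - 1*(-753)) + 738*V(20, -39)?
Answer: 104217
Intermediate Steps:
(144 - 1*(-753)) + 738*V(20, -39) = (144 - 1*(-753)) + 738*(7*20) = (144 + 753) + 738*140 = 897 + 103320 = 104217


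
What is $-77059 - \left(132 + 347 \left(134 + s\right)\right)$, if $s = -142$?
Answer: $-74415$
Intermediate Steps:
$-77059 - \left(132 + 347 \left(134 + s\right)\right) = -77059 - \left(132 + 347 \left(134 - 142\right)\right) = -77059 - \left(132 + 347 \left(-8\right)\right) = -77059 - \left(132 - 2776\right) = -77059 - -2644 = -77059 + 2644 = -74415$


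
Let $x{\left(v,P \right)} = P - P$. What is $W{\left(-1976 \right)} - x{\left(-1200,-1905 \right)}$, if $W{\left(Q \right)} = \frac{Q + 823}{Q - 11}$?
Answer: $\frac{1153}{1987} \approx 0.58027$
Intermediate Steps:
$x{\left(v,P \right)} = 0$
$W{\left(Q \right)} = \frac{823 + Q}{-11 + Q}$
$W{\left(-1976 \right)} - x{\left(-1200,-1905 \right)} = \frac{823 - 1976}{-11 - 1976} - 0 = \frac{1}{-1987} \left(-1153\right) + 0 = \left(- \frac{1}{1987}\right) \left(-1153\right) + 0 = \frac{1153}{1987} + 0 = \frac{1153}{1987}$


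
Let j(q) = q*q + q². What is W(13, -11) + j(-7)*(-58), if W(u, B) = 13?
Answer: -5671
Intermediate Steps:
j(q) = 2*q² (j(q) = q² + q² = 2*q²)
W(13, -11) + j(-7)*(-58) = 13 + (2*(-7)²)*(-58) = 13 + (2*49)*(-58) = 13 + 98*(-58) = 13 - 5684 = -5671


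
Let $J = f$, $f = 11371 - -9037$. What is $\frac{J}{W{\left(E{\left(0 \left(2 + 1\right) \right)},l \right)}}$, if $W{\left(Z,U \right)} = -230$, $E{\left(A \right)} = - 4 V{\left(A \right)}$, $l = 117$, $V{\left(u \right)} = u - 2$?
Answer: $- \frac{10204}{115} \approx -88.73$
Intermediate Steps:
$V{\left(u \right)} = -2 + u$
$E{\left(A \right)} = 8 - 4 A$ ($E{\left(A \right)} = - 4 \left(-2 + A\right) = 8 - 4 A$)
$f = 20408$ ($f = 11371 + 9037 = 20408$)
$J = 20408$
$\frac{J}{W{\left(E{\left(0 \left(2 + 1\right) \right)},l \right)}} = \frac{20408}{-230} = 20408 \left(- \frac{1}{230}\right) = - \frac{10204}{115}$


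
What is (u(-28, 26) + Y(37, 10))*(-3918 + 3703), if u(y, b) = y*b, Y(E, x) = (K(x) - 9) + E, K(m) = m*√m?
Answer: 150500 - 2150*√10 ≈ 1.4370e+5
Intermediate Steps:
K(m) = m^(3/2)
Y(E, x) = -9 + E + x^(3/2) (Y(E, x) = (x^(3/2) - 9) + E = (-9 + x^(3/2)) + E = -9 + E + x^(3/2))
u(y, b) = b*y
(u(-28, 26) + Y(37, 10))*(-3918 + 3703) = (26*(-28) + (-9 + 37 + 10^(3/2)))*(-3918 + 3703) = (-728 + (-9 + 37 + 10*√10))*(-215) = (-728 + (28 + 10*√10))*(-215) = (-700 + 10*√10)*(-215) = 150500 - 2150*√10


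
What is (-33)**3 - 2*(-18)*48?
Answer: -34209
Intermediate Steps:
(-33)**3 - 2*(-18)*48 = -35937 - (-36)*48 = -35937 - 1*(-1728) = -35937 + 1728 = -34209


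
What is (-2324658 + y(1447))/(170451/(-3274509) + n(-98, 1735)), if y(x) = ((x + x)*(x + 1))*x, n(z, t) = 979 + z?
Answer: 3307988783943809/480778663 ≈ 6.8805e+6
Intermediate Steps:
y(x) = 2*x**2*(1 + x) (y(x) = ((2*x)*(1 + x))*x = (2*x*(1 + x))*x = 2*x**2*(1 + x))
(-2324658 + y(1447))/(170451/(-3274509) + n(-98, 1735)) = (-2324658 + 2*1447**2*(1 + 1447))/(170451/(-3274509) + (979 - 98)) = (-2324658 + 2*2093809*1448)/(170451*(-1/3274509) + 881) = (-2324658 + 6063670864)/(-56817/1091503 + 881) = 6061346206/(961557326/1091503) = 6061346206*(1091503/961557326) = 3307988783943809/480778663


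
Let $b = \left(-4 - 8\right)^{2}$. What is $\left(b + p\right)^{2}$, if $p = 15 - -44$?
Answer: $41209$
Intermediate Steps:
$b = 144$ ($b = \left(-12\right)^{2} = 144$)
$p = 59$ ($p = 15 + 44 = 59$)
$\left(b + p\right)^{2} = \left(144 + 59\right)^{2} = 203^{2} = 41209$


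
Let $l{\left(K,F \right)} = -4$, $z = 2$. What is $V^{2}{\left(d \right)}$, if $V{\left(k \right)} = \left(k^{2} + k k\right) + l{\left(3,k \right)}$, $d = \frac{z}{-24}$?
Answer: $\frac{82369}{5184} \approx 15.889$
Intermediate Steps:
$d = - \frac{1}{12}$ ($d = \frac{2}{-24} = 2 \left(- \frac{1}{24}\right) = - \frac{1}{12} \approx -0.083333$)
$V{\left(k \right)} = -4 + 2 k^{2}$ ($V{\left(k \right)} = \left(k^{2} + k k\right) - 4 = \left(k^{2} + k^{2}\right) - 4 = 2 k^{2} - 4 = -4 + 2 k^{2}$)
$V^{2}{\left(d \right)} = \left(-4 + 2 \left(- \frac{1}{12}\right)^{2}\right)^{2} = \left(-4 + 2 \cdot \frac{1}{144}\right)^{2} = \left(-4 + \frac{1}{72}\right)^{2} = \left(- \frac{287}{72}\right)^{2} = \frac{82369}{5184}$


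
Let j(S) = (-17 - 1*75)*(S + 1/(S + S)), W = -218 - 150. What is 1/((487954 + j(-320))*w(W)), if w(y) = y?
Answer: -10/1904010449 ≈ -5.2521e-9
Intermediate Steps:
W = -368
j(S) = -92*S - 46/S (j(S) = (-17 - 75)*(S + 1/(2*S)) = -92*(S + 1/(2*S)) = -92*S - 46/S)
1/((487954 + j(-320))*w(W)) = 1/((487954 + (-92*(-320) - 46/(-320)))*(-368)) = -1/368/(487954 + (29440 - 46*(-1/320))) = -1/368/(487954 + (29440 + 23/160)) = -1/368/(487954 + 4710423/160) = -1/368/(82783063/160) = (160/82783063)*(-1/368) = -10/1904010449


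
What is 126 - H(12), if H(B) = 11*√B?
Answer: 126 - 22*√3 ≈ 87.895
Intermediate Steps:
126 - H(12) = 126 - 11*√12 = 126 - 11*2*√3 = 126 - 22*√3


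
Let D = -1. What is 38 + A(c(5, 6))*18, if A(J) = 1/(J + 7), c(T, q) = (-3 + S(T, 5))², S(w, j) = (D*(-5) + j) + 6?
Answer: 3353/88 ≈ 38.102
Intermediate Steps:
S(w, j) = 11 + j (S(w, j) = (-1*(-5) + j) + 6 = (5 + j) + 6 = 11 + j)
c(T, q) = 169 (c(T, q) = (-3 + (11 + 5))² = (-3 + 16)² = 13² = 169)
A(J) = 1/(7 + J)
38 + A(c(5, 6))*18 = 38 + 18/(7 + 169) = 38 + 18/176 = 38 + (1/176)*18 = 38 + 9/88 = 3353/88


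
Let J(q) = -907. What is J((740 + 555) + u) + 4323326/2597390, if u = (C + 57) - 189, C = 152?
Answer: -1175754702/1298695 ≈ -905.34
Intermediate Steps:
u = 20 (u = (152 + 57) - 189 = 209 - 189 = 20)
J((740 + 555) + u) + 4323326/2597390 = -907 + 4323326/2597390 = -907 + 4323326*(1/2597390) = -907 + 2161663/1298695 = -1175754702/1298695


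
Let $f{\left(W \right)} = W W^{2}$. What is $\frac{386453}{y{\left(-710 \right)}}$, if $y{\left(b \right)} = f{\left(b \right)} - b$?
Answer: $- \frac{5443}{5040990} \approx -0.0010797$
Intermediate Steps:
$f{\left(W \right)} = W^{3}$
$y{\left(b \right)} = b^{3} - b$
$\frac{386453}{y{\left(-710 \right)}} = \frac{386453}{\left(-710\right)^{3} - -710} = \frac{386453}{-357911000 + 710} = \frac{386453}{-357910290} = 386453 \left(- \frac{1}{357910290}\right) = - \frac{5443}{5040990}$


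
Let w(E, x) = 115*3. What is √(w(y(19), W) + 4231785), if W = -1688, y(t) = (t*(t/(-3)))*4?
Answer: 7*√86370 ≈ 2057.2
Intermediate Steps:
y(t) = -4*t²/3 (y(t) = (t*(t*(-⅓)))*4 = (t*(-t/3))*4 = -t²/3*4 = -4*t²/3)
w(E, x) = 345
√(w(y(19), W) + 4231785) = √(345 + 4231785) = √4232130 = 7*√86370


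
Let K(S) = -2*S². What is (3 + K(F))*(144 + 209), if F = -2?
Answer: -1765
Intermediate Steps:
(3 + K(F))*(144 + 209) = (3 - 2*(-2)²)*(144 + 209) = (3 - 2*4)*353 = (3 - 8)*353 = -5*353 = -1765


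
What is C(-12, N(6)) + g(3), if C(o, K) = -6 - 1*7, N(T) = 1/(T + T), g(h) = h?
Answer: -10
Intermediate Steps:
N(T) = 1/(2*T)
C(o, K) = -13 (C(o, K) = -6 - 7 = -13)
C(-12, N(6)) + g(3) = -13 + 3 = -10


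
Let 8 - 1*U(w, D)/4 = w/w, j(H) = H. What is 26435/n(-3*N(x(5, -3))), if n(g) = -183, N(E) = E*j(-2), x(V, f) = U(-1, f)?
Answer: -26435/183 ≈ -144.45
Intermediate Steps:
U(w, D) = 28 (U(w, D) = 32 - 4*w/w = 32 - 4*1 = 32 - 4 = 28)
x(V, f) = 28
N(E) = -2*E (N(E) = E*(-2) = -2*E)
26435/n(-3*N(x(5, -3))) = 26435/(-183) = 26435*(-1/183) = -26435/183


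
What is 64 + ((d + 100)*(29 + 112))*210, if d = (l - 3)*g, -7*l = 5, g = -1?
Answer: 3071044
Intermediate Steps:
l = -5/7 (l = -1/7*5 = -5/7 ≈ -0.71429)
d = 26/7 (d = (-5/7 - 3)*(-1) = -26/7*(-1) = 26/7 ≈ 3.7143)
64 + ((d + 100)*(29 + 112))*210 = 64 + ((26/7 + 100)*(29 + 112))*210 = 64 + ((726/7)*141)*210 = 64 + (102366/7)*210 = 64 + 3070980 = 3071044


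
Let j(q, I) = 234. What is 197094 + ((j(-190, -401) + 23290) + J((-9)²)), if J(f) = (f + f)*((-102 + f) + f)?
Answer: 230338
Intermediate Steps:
J(f) = 2*f*(-102 + 2*f) (J(f) = (2*f)*(-102 + 2*f) = 2*f*(-102 + 2*f))
197094 + ((j(-190, -401) + 23290) + J((-9)²)) = 197094 + ((234 + 23290) + 4*(-9)²*(-51 + (-9)²)) = 197094 + (23524 + 4*81*(-51 + 81)) = 197094 + (23524 + 4*81*30) = 197094 + (23524 + 9720) = 197094 + 33244 = 230338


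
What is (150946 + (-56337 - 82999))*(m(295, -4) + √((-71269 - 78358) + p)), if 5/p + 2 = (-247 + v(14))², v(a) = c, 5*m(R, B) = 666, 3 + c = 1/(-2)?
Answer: 1546452 + 34830*I*√1047347204448207/250993 ≈ 1.5465e+6 + 4.4909e+6*I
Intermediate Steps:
c = -7/2 (c = -3 + 1/(-2) = -3 - ½ = -7/2 ≈ -3.5000)
m(R, B) = 666/5 (m(R, B) = (⅕)*666 = 666/5)
v(a) = -7/2
p = 20/250993 (p = 5/(-2 + (-247 - 7/2)²) = 5/(-2 + (-501/2)²) = 5/(-2 + 251001/4) = 5/(250993/4) = 5*(4/250993) = 20/250993 ≈ 7.9683e-5)
(150946 + (-56337 - 82999))*(m(295, -4) + √((-71269 - 78358) + p)) = (150946 + (-56337 - 82999))*(666/5 + √((-71269 - 78358) + 20/250993)) = (150946 - 139336)*(666/5 + √(-149627 + 20/250993)) = 11610*(666/5 + √(-37555329591/250993)) = 11610*(666/5 + 3*I*√1047347204448207/250993) = 1546452 + 34830*I*√1047347204448207/250993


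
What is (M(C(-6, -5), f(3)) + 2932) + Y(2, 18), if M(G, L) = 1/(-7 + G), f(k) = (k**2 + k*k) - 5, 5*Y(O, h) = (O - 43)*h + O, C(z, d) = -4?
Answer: 153159/55 ≈ 2784.7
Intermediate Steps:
Y(O, h) = O/5 + h*(-43 + O)/5 (Y(O, h) = ((O - 43)*h + O)/5 = ((-43 + O)*h + O)/5 = (h*(-43 + O) + O)/5 = (O + h*(-43 + O))/5 = O/5 + h*(-43 + O)/5)
f(k) = -5 + 2*k**2 (f(k) = (k**2 + k**2) - 5 = 2*k**2 - 5 = -5 + 2*k**2)
(M(C(-6, -5), f(3)) + 2932) + Y(2, 18) = (1/(-7 - 4) + 2932) + (-43/5*18 + (1/5)*2 + (1/5)*2*18) = (1/(-11) + 2932) + (-774/5 + 2/5 + 36/5) = (-1/11 + 2932) - 736/5 = 32251/11 - 736/5 = 153159/55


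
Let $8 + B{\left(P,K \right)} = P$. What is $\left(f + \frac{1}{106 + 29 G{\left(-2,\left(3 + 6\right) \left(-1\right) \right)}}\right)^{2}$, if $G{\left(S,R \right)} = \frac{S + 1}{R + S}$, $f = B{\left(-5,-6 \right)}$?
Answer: $\frac{240994576}{1428025} \approx 168.76$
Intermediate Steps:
$B{\left(P,K \right)} = -8 + P$
$f = -13$ ($f = -8 - 5 = -13$)
$G{\left(S,R \right)} = \frac{1 + S}{R + S}$
$\left(f + \frac{1}{106 + 29 G{\left(-2,\left(3 + 6\right) \left(-1\right) \right)}}\right)^{2} = \left(-13 + \frac{1}{106 + 29 \frac{1 - 2}{\left(3 + 6\right) \left(-1\right) - 2}}\right)^{2} = \left(-13 + \frac{1}{106 + 29 \frac{1}{9 \left(-1\right) - 2} \left(-1\right)}\right)^{2} = \left(-13 + \frac{1}{106 + 29 \frac{1}{-9 - 2} \left(-1\right)}\right)^{2} = \left(-13 + \frac{1}{106 + 29 \frac{1}{-11} \left(-1\right)}\right)^{2} = \left(-13 + \frac{1}{106 + 29 \left(\left(- \frac{1}{11}\right) \left(-1\right)\right)}\right)^{2} = \left(-13 + \frac{1}{106 + 29 \cdot \frac{1}{11}}\right)^{2} = \left(-13 + \frac{1}{106 + \frac{29}{11}}\right)^{2} = \left(-13 + \frac{1}{\frac{1195}{11}}\right)^{2} = \left(-13 + \frac{11}{1195}\right)^{2} = \left(- \frac{15524}{1195}\right)^{2} = \frac{240994576}{1428025}$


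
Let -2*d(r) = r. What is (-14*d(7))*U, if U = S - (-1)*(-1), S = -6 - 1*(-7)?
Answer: 0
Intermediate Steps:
S = 1 (S = -6 + 7 = 1)
d(r) = -r/2
U = 0 (U = 1 - (-1)*(-1) = 1 - 1*1 = 1 - 1 = 0)
(-14*d(7))*U = -(-7)*7*0 = -14*(-7/2)*0 = 49*0 = 0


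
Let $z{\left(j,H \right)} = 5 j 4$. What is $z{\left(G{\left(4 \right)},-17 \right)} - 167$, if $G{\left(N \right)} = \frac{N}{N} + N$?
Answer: $-67$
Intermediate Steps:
$G{\left(N \right)} = 1 + N$
$z{\left(j,H \right)} = 20 j$
$z{\left(G{\left(4 \right)},-17 \right)} - 167 = 20 \left(1 + 4\right) - 167 = 20 \cdot 5 - 167 = 100 - 167 = -67$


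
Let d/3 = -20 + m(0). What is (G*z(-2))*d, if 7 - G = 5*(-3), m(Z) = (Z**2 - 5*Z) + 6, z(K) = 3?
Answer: -2772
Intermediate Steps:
m(Z) = 6 + Z**2 - 5*Z
G = 22 (G = 7 - 5*(-3) = 7 - 1*(-15) = 7 + 15 = 22)
d = -42 (d = 3*(-20 + (6 + 0**2 - 5*0)) = 3*(-20 + (6 + 0 + 0)) = 3*(-20 + 6) = 3*(-14) = -42)
(G*z(-2))*d = (22*3)*(-42) = 66*(-42) = -2772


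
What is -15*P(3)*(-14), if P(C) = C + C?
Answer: 1260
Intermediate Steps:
P(C) = 2*C
-15*P(3)*(-14) = -30*3*(-14) = -15*6*(-14) = -90*(-14) = 1260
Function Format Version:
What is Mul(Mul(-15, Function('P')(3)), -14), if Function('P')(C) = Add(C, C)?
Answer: 1260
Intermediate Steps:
Function('P')(C) = Mul(2, C)
Mul(Mul(-15, Function('P')(3)), -14) = Mul(Mul(-15, Mul(2, 3)), -14) = Mul(Mul(-15, 6), -14) = Mul(-90, -14) = 1260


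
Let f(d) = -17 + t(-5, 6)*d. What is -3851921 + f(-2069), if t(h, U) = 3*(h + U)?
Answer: -3858145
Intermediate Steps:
t(h, U) = 3*U + 3*h (t(h, U) = 3*(U + h) = 3*U + 3*h)
f(d) = -17 + 3*d (f(d) = -17 + (3*6 + 3*(-5))*d = -17 + (18 - 15)*d = -17 + 3*d)
-3851921 + f(-2069) = -3851921 + (-17 + 3*(-2069)) = -3851921 + (-17 - 6207) = -3851921 - 6224 = -3858145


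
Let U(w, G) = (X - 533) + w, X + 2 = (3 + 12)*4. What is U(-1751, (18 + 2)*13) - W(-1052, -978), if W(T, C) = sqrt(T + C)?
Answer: -2226 - I*sqrt(2030) ≈ -2226.0 - 45.056*I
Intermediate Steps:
X = 58 (X = -2 + (3 + 12)*4 = -2 + 15*4 = -2 + 60 = 58)
W(T, C) = sqrt(C + T)
U(w, G) = -475 + w (U(w, G) = (58 - 533) + w = -475 + w)
U(-1751, (18 + 2)*13) - W(-1052, -978) = (-475 - 1751) - sqrt(-978 - 1052) = -2226 - sqrt(-2030) = -2226 - I*sqrt(2030)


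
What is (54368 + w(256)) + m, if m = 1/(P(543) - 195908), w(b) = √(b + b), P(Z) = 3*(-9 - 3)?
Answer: 10653083391/195944 + 16*√2 ≈ 54391.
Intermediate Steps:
P(Z) = -36 (P(Z) = 3*(-12) = -36)
w(b) = √2*√b (w(b) = √(2*b) = √2*√b)
m = -1/195944 (m = 1/(-36 - 195908) = 1/(-195944) = -1/195944 ≈ -5.1035e-6)
(54368 + w(256)) + m = (54368 + √2*√256) - 1/195944 = (54368 + √2*16) - 1/195944 = (54368 + 16*√2) - 1/195944 = 10653083391/195944 + 16*√2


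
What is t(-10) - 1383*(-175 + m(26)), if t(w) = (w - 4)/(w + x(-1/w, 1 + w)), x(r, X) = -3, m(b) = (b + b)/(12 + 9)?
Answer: 21712737/91 ≈ 2.3860e+5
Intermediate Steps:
m(b) = 2*b/21 (m(b) = (2*b)/21 = (2*b)*(1/21) = 2*b/21)
t(w) = (-4 + w)/(-3 + w) (t(w) = (w - 4)/(w - 3) = (-4 + w)/(-3 + w))
t(-10) - 1383*(-175 + m(26)) = (-4 - 10)/(-3 - 10) - 1383*(-175 + (2/21)*26) = -14/(-13) - 1383*(-175 + 52/21) = -1/13*(-14) - 1383*(-3623/21) = 14/13 + 1670203/7 = 21712737/91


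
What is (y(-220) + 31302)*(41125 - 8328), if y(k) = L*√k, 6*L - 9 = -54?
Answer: 1026611694 - 491955*I*√55 ≈ 1.0266e+9 - 3.6484e+6*I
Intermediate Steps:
L = -15/2 (L = 3/2 + (⅙)*(-54) = 3/2 - 9 = -15/2 ≈ -7.5000)
y(k) = -15*√k/2
(y(-220) + 31302)*(41125 - 8328) = (-15*I*√55 + 31302)*(41125 - 8328) = (-15*I*√55 + 31302)*32797 = (31302 - 15*I*√55)*32797 = 1026611694 - 491955*I*√55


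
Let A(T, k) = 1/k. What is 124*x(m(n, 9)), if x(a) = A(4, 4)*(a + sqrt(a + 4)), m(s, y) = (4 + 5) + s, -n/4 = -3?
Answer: 806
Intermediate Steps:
n = 12 (n = -4*(-3) = 12)
m(s, y) = 9 + s
A(T, k) = 1/k
x(a) = a/4 + sqrt(4 + a)/4 (x(a) = (a + sqrt(a + 4))/4 = (a + sqrt(4 + a))/4 = a/4 + sqrt(4 + a)/4)
124*x(m(n, 9)) = 124*((9 + 12)/4 + sqrt(4 + (9 + 12))/4) = 124*((1/4)*21 + sqrt(4 + 21)/4) = 124*(21/4 + sqrt(25)/4) = 124*(21/4 + (1/4)*5) = 124*(21/4 + 5/4) = 124*(13/2) = 806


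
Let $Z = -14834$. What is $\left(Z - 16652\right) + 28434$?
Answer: $-3052$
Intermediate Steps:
$\left(Z - 16652\right) + 28434 = \left(-14834 - 16652\right) + 28434 = -31486 + 28434 = -3052$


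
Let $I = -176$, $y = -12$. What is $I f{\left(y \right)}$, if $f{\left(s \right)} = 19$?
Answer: $-3344$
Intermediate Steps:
$I f{\left(y \right)} = \left(-176\right) 19 = -3344$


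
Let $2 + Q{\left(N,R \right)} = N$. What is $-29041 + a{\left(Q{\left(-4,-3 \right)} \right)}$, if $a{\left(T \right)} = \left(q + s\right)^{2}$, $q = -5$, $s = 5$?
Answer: $-29041$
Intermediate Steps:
$Q{\left(N,R \right)} = -2 + N$
$a{\left(T \right)} = 0$ ($a{\left(T \right)} = \left(-5 + 5\right)^{2} = 0^{2} = 0$)
$-29041 + a{\left(Q{\left(-4,-3 \right)} \right)} = -29041 + 0 = -29041$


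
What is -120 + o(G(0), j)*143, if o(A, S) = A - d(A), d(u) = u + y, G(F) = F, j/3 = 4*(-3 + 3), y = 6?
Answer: -978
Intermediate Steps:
j = 0 (j = 3*(4*(-3 + 3)) = 3*(4*0) = 3*0 = 0)
d(u) = 6 + u (d(u) = u + 6 = 6 + u)
o(A, S) = -6 (o(A, S) = A - (6 + A) = A + (-6 - A) = -6)
-120 + o(G(0), j)*143 = -120 - 6*143 = -120 - 858 = -978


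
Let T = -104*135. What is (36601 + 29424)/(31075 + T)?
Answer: 13205/3407 ≈ 3.8758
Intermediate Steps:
T = -14040
(36601 + 29424)/(31075 + T) = (36601 + 29424)/(31075 - 14040) = 66025/17035 = 66025*(1/17035) = 13205/3407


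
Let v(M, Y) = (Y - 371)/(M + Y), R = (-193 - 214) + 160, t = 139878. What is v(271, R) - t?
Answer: -559615/4 ≈ -1.3990e+5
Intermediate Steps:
R = -247 (R = -407 + 160 = -247)
v(M, Y) = (-371 + Y)/(M + Y)
v(271, R) - t = (-371 - 247)/(271 - 247) - 1*139878 = -618/24 - 139878 = (1/24)*(-618) - 139878 = -103/4 - 139878 = -559615/4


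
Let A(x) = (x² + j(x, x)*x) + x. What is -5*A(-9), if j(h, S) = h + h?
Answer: -1170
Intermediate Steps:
j(h, S) = 2*h
A(x) = x + 3*x² (A(x) = (x² + (2*x)*x) + x = (x² + 2*x²) + x = 3*x² + x = x + 3*x²)
-5*A(-9) = -(-45)*(1 + 3*(-9)) = -(-45)*(1 - 27) = -(-45)*(-26) = -5*234 = -1170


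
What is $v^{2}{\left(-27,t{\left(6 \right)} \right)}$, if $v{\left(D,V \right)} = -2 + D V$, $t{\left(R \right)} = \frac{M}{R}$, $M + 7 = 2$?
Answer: $\frac{1681}{4} \approx 420.25$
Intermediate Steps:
$M = -5$ ($M = -7 + 2 = -5$)
$t{\left(R \right)} = - \frac{5}{R}$
$v^{2}{\left(-27,t{\left(6 \right)} \right)} = \left(-2 - 27 \left(- \frac{5}{6}\right)\right)^{2} = \left(-2 - 27 \left(\left(-5\right) \frac{1}{6}\right)\right)^{2} = \left(-2 - - \frac{45}{2}\right)^{2} = \left(-2 + \frac{45}{2}\right)^{2} = \left(\frac{41}{2}\right)^{2} = \frac{1681}{4}$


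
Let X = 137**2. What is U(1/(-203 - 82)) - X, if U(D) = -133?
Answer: -18902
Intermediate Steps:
X = 18769
U(1/(-203 - 82)) - X = -133 - 1*18769 = -133 - 18769 = -18902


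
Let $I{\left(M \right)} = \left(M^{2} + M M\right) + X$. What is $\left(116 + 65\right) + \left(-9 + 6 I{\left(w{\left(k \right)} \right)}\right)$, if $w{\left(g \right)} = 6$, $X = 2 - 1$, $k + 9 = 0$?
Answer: $610$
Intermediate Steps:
$k = -9$ ($k = -9 + 0 = -9$)
$X = 1$
$I{\left(M \right)} = 1 + 2 M^{2}$ ($I{\left(M \right)} = \left(M^{2} + M M\right) + 1 = \left(M^{2} + M^{2}\right) + 1 = 2 M^{2} + 1 = 1 + 2 M^{2}$)
$\left(116 + 65\right) + \left(-9 + 6 I{\left(w{\left(k \right)} \right)}\right) = \left(116 + 65\right) - \left(9 - 6 \left(1 + 2 \cdot 6^{2}\right)\right) = 181 - \left(9 - 6 \left(1 + 2 \cdot 36\right)\right) = 181 - \left(9 - 6 \left(1 + 72\right)\right) = 181 + \left(-9 + 6 \cdot 73\right) = 181 + \left(-9 + 438\right) = 181 + 429 = 610$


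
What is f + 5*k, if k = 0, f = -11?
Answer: -11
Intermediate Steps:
f + 5*k = -11 + 5*0 = -11 + 0 = -11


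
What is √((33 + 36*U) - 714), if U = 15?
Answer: I*√141 ≈ 11.874*I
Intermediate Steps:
√((33 + 36*U) - 714) = √((33 + 36*15) - 714) = √((33 + 540) - 714) = √(573 - 714) = √(-141) = I*√141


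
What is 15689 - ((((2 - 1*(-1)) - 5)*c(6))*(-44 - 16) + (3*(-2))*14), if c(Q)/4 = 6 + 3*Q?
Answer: 4253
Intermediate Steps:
c(Q) = 24 + 12*Q (c(Q) = 4*(6 + 3*Q) = 24 + 12*Q)
15689 - ((((2 - 1*(-1)) - 5)*c(6))*(-44 - 16) + (3*(-2))*14) = 15689 - ((((2 - 1*(-1)) - 5)*(24 + 12*6))*(-44 - 16) + (3*(-2))*14) = 15689 - ((((2 + 1) - 5)*(24 + 72))*(-60) - 6*14) = 15689 - (((3 - 5)*96)*(-60) - 84) = 15689 - (-2*96*(-60) - 84) = 15689 - (-192*(-60) - 84) = 15689 - (11520 - 84) = 15689 - 1*11436 = 15689 - 11436 = 4253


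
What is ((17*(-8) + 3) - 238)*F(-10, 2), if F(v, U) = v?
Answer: 3710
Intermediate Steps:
((17*(-8) + 3) - 238)*F(-10, 2) = ((17*(-8) + 3) - 238)*(-10) = ((-136 + 3) - 238)*(-10) = (-133 - 238)*(-10) = -371*(-10) = 3710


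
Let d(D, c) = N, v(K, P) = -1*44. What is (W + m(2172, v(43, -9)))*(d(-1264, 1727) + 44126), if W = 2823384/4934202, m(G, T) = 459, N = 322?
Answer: 16798544531616/822367 ≈ 2.0427e+7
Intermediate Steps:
v(K, P) = -44
d(D, c) = 322
W = 470564/822367 (W = 2823384*(1/4934202) = 470564/822367 ≈ 0.57221)
(W + m(2172, v(43, -9)))*(d(-1264, 1727) + 44126) = (470564/822367 + 459)*(322 + 44126) = (377937017/822367)*44448 = 16798544531616/822367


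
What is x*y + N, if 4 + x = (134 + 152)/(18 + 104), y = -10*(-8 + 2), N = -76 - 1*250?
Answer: -25946/61 ≈ -425.34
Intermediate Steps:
N = -326 (N = -76 - 250 = -326)
y = 60 (y = -10*(-6) = 60)
x = -101/61 (x = -4 + (134 + 152)/(18 + 104) = -4 + 286/122 = -4 + 286*(1/122) = -4 + 143/61 = -101/61 ≈ -1.6557)
x*y + N = -101/61*60 - 326 = -6060/61 - 326 = -25946/61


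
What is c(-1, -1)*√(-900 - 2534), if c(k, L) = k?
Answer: -I*√3434 ≈ -58.6*I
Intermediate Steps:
c(-1, -1)*√(-900 - 2534) = -√(-900 - 2534) = -√(-3434) = -I*√3434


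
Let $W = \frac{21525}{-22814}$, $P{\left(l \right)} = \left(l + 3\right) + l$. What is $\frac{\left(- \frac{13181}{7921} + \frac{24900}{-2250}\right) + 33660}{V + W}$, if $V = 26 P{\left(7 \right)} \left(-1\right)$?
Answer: $- \frac{91205816021386}{1200662764095} \approx -75.963$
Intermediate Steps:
$P{\left(l \right)} = 3 + 2 l$ ($P{\left(l \right)} = \left(3 + l\right) + l = 3 + 2 l$)
$W = - \frac{21525}{22814}$ ($W = 21525 \left(- \frac{1}{22814}\right) = - \frac{21525}{22814} \approx -0.9435$)
$V = -442$ ($V = 26 \left(3 + 2 \cdot 7\right) \left(-1\right) = 26 \left(3 + 14\right) \left(-1\right) = 26 \cdot 17 \left(-1\right) = 442 \left(-1\right) = -442$)
$\frac{\left(- \frac{13181}{7921} + \frac{24900}{-2250}\right) + 33660}{V + W} = \frac{\left(- \frac{13181}{7921} + \frac{24900}{-2250}\right) + 33660}{-442 - \frac{21525}{22814}} = \frac{\left(\left(-13181\right) \frac{1}{7921} + 24900 \left(- \frac{1}{2250}\right)\right) + 33660}{- \frac{10105313}{22814}} = \left(\left(- \frac{13181}{7921} - \frac{166}{15}\right) + 33660\right) \left(- \frac{22814}{10105313}\right) = \left(- \frac{1512601}{118815} + 33660\right) \left(- \frac{22814}{10105313}\right) = \frac{3997800299}{118815} \left(- \frac{22814}{10105313}\right) = - \frac{91205816021386}{1200662764095}$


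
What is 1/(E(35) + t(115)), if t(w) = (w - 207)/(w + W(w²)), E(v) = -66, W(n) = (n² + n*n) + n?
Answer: -7604665/501907892 ≈ -0.015152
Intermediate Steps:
W(n) = n + 2*n² (W(n) = (n² + n²) + n = 2*n² + n = n + 2*n²)
t(w) = (-207 + w)/(w + w²*(1 + 2*w²)) (t(w) = (w - 207)/(w + w²*(1 + 2*w²)) = (-207 + w)/(w + w²*(1 + 2*w²)))
1/(E(35) + t(115)) = 1/(-66 + (-207 + 115)/(115*(1 + 115 + 2*115³))) = 1/(-66 + (1/115)*(-92)/(1 + 115 + 2*1520875)) = 1/(-66 + (1/115)*(-92)/(1 + 115 + 3041750)) = 1/(-66 + (1/115)*(-92)/3041866) = 1/(-66 + (1/115)*(1/3041866)*(-92)) = 1/(-66 - 2/7604665) = 1/(-501907892/7604665) = -7604665/501907892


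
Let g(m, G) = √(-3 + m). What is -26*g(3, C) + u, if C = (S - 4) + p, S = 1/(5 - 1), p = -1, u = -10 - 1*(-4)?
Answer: -6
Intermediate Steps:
u = -6 (u = -10 + 4 = -6)
S = ¼ (S = 1/4 = ¼ ≈ 0.25000)
C = -19/4 (C = (¼ - 4) - 1 = -15/4 - 1 = -19/4 ≈ -4.7500)
-26*g(3, C) + u = -26*√(-3 + 3) - 6 = -26*√0 - 6 = -26*0 - 6 = 0 - 6 = -6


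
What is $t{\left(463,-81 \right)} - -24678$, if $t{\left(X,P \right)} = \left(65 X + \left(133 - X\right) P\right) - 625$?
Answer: $80878$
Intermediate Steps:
$t{\left(X,P \right)} = -625 + 65 X + P \left(133 - X\right)$ ($t{\left(X,P \right)} = \left(65 X + P \left(133 - X\right)\right) - 625 = -625 + 65 X + P \left(133 - X\right)$)
$t{\left(463,-81 \right)} - -24678 = \left(-625 + 65 \cdot 463 + 133 \left(-81\right) - \left(-81\right) 463\right) - -24678 = \left(-625 + 30095 - 10773 + 37503\right) + 24678 = 56200 + 24678 = 80878$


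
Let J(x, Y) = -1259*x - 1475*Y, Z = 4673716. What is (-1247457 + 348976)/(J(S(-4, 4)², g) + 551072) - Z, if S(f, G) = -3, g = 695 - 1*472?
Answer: -985295010737/210816 ≈ -4.6737e+6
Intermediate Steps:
g = 223 (g = 695 - 472 = 223)
J(x, Y) = -1475*Y - 1259*x
(-1247457 + 348976)/(J(S(-4, 4)², g) + 551072) - Z = (-1247457 + 348976)/((-1475*223 - 1259*(-3)²) + 551072) - 1*4673716 = -898481/((-328925 - 1259*9) + 551072) - 4673716 = -898481/((-328925 - 11331) + 551072) - 4673716 = -898481/(-340256 + 551072) - 4673716 = -898481/210816 - 4673716 = -985295010737/210816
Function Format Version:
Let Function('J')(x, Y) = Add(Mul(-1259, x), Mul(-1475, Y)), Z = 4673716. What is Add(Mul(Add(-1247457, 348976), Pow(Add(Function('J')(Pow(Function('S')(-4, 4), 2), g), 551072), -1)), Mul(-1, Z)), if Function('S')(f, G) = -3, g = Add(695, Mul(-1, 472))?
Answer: Rational(-985295010737, 210816) ≈ -4.6737e+6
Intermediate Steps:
g = 223 (g = Add(695, -472) = 223)
Function('J')(x, Y) = Add(Mul(-1475, Y), Mul(-1259, x))
Add(Mul(Add(-1247457, 348976), Pow(Add(Function('J')(Pow(Function('S')(-4, 4), 2), g), 551072), -1)), Mul(-1, Z)) = Add(Mul(Add(-1247457, 348976), Pow(Add(Add(Mul(-1475, 223), Mul(-1259, Pow(-3, 2))), 551072), -1)), Mul(-1, 4673716)) = Add(Mul(-898481, Pow(Add(Add(-328925, Mul(-1259, 9)), 551072), -1)), -4673716) = Add(Mul(-898481, Pow(Add(Add(-328925, -11331), 551072), -1)), -4673716) = Add(Mul(-898481, Pow(Add(-340256, 551072), -1)), -4673716) = Add(Mul(-898481, Pow(210816, -1)), -4673716) = Add(Mul(-898481, Rational(1, 210816)), -4673716) = Add(Rational(-898481, 210816), -4673716) = Rational(-985295010737, 210816)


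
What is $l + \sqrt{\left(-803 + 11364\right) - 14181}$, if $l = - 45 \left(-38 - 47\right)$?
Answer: $3825 + 2 i \sqrt{905} \approx 3825.0 + 60.166 i$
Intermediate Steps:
$l = 3825$ ($l = \left(-45\right) \left(-85\right) = 3825$)
$l + \sqrt{\left(-803 + 11364\right) - 14181} = 3825 + \sqrt{\left(-803 + 11364\right) - 14181} = 3825 + \sqrt{10561 - 14181} = 3825 + \sqrt{-3620} = 3825 + 2 i \sqrt{905}$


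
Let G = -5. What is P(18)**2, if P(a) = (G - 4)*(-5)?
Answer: 2025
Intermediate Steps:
P(a) = 45 (P(a) = (-5 - 4)*(-5) = -9*(-5) = 45)
P(18)**2 = 45**2 = 2025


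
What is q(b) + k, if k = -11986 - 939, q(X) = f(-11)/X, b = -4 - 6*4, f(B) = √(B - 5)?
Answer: -12925 - I/7 ≈ -12925.0 - 0.14286*I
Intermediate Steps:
f(B) = √(-5 + B)
b = -28 (b = -4 - 24 = -28)
q(X) = 4*I/X (q(X) = √(-5 - 11)/X = √(-16)/X = (4*I)/X = 4*I/X)
k = -12925
q(b) + k = 4*I/(-28) - 12925 = 4*I*(-1/28) - 12925 = -I/7 - 12925 = -12925 - I/7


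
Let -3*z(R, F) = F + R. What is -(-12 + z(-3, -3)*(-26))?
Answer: 64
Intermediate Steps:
z(R, F) = -F/3 - R/3 (z(R, F) = -(F + R)/3 = -F/3 - R/3)
-(-12 + z(-3, -3)*(-26)) = -(-12 + (-1/3*(-3) - 1/3*(-3))*(-26)) = -(-12 + (1 + 1)*(-26)) = -(-12 + 2*(-26)) = -(-12 - 52) = -1*(-64) = 64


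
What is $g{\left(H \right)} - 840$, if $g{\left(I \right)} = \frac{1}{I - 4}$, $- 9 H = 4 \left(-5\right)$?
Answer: $- \frac{13449}{16} \approx -840.56$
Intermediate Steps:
$H = \frac{20}{9}$ ($H = - \frac{4 \left(-5\right)}{9} = \left(- \frac{1}{9}\right) \left(-20\right) = \frac{20}{9} \approx 2.2222$)
$g{\left(I \right)} = \frac{1}{-4 + I}$
$g{\left(H \right)} - 840 = \frac{1}{-4 + \frac{20}{9}} - 840 = \frac{1}{- \frac{16}{9}} - 840 = - \frac{9}{16} - 840 = - \frac{13449}{16}$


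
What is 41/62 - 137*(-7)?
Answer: 59499/62 ≈ 959.66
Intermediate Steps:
41/62 - 137*(-7) = 41*(1/62) + 959 = 41/62 + 959 = 59499/62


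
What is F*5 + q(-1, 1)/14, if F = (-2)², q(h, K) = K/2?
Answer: 561/28 ≈ 20.036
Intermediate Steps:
q(h, K) = K/2 (q(h, K) = K*(½) = K/2)
F = 4
F*5 + q(-1, 1)/14 = 4*5 + ((½)*1)/14 = 20 + (½)*(1/14) = 20 + 1/28 = 561/28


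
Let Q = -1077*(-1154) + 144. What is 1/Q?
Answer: 1/1243002 ≈ 8.0450e-7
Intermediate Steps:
Q = 1243002 (Q = 1242858 + 144 = 1243002)
1/Q = 1/1243002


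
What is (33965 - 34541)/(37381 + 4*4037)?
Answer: -192/17843 ≈ -0.010761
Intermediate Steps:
(33965 - 34541)/(37381 + 4*4037) = -576/(37381 + 16148) = -576/53529 = -576*1/53529 = -192/17843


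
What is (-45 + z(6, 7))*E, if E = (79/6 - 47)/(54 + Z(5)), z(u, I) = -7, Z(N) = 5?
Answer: 5278/177 ≈ 29.819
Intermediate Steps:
E = -203/354 (E = (79/6 - 47)/(54 + 5) = (79*(1/6) - 47)/59 = (79/6 - 47)*(1/59) = -203/6*1/59 = -203/354 ≈ -0.57345)
(-45 + z(6, 7))*E = (-45 - 7)*(-203/354) = -52*(-203/354) = 5278/177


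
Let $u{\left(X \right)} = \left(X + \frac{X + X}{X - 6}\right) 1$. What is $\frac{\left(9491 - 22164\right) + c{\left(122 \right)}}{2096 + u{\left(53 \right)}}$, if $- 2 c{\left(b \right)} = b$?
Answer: $- \frac{598498}{101109} \approx -5.9193$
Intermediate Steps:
$c{\left(b \right)} = - \frac{b}{2}$
$u{\left(X \right)} = X + \frac{2 X}{-6 + X}$ ($u{\left(X \right)} = \left(X + \frac{2 X}{-6 + X}\right) 1 = X + \frac{2 X}{-6 + X}$)
$\frac{\left(9491 - 22164\right) + c{\left(122 \right)}}{2096 + u{\left(53 \right)}} = \frac{\left(9491 - 22164\right) - 61}{2096 + \frac{53 \left(-4 + 53\right)}{-6 + 53}} = \frac{-12673 - 61}{2096 + 53 \cdot \frac{1}{47} \cdot 49} = - \frac{12734}{2096 + 53 \cdot \frac{1}{47} \cdot 49} = - \frac{12734}{2096 + \frac{2597}{47}} = - \frac{12734}{\frac{101109}{47}} = \left(-12734\right) \frac{47}{101109} = - \frac{598498}{101109}$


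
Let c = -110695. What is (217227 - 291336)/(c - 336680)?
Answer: 24703/149125 ≈ 0.16565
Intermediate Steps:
(217227 - 291336)/(c - 336680) = (217227 - 291336)/(-110695 - 336680) = -74109/(-447375) = -74109*(-1/447375) = 24703/149125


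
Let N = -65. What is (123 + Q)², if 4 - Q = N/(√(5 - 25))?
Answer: 63671/4 - 1651*I*√5 ≈ 15918.0 - 3691.8*I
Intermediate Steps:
Q = 4 - 13*I*√5/2 (Q = 4 - (-65)/(√(5 - 25)) = 4 - (-65)/(√(-20)) = 4 - (-65)/(2*I*√5) = 4 - (-65)*(-I*√5/10) = 4 - 13*I*√5/2 ≈ 4.0 - 14.534*I)
(123 + Q)² = (123 + (4 - 13*I*√5/2))² = (127 - 13*I*√5/2)²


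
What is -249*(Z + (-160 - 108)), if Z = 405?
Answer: -34113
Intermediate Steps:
-249*(Z + (-160 - 108)) = -249*(405 + (-160 - 108)) = -249*(405 - 268) = -249*137 = -34113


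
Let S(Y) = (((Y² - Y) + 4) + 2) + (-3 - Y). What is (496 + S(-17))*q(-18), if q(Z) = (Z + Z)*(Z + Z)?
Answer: 1065312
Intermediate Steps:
q(Z) = 4*Z² (q(Z) = (2*Z)*(2*Z) = 4*Z²)
S(Y) = 3 + Y² - 2*Y (S(Y) = ((4 + Y² - Y) + 2) + (-3 - Y) = (6 + Y² - Y) + (-3 - Y) = 3 + Y² - 2*Y)
(496 + S(-17))*q(-18) = (496 + (3 + (-17)² - 2*(-17)))*(4*(-18)²) = (496 + (3 + 289 + 34))*(4*324) = (496 + 326)*1296 = 822*1296 = 1065312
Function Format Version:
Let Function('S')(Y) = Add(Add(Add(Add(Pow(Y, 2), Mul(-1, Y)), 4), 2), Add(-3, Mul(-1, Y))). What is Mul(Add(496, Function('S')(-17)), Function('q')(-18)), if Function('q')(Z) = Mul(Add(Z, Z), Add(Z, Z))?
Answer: 1065312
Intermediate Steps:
Function('q')(Z) = Mul(4, Pow(Z, 2)) (Function('q')(Z) = Mul(Mul(2, Z), Mul(2, Z)) = Mul(4, Pow(Z, 2)))
Function('S')(Y) = Add(3, Pow(Y, 2), Mul(-2, Y)) (Function('S')(Y) = Add(Add(Add(4, Pow(Y, 2), Mul(-1, Y)), 2), Add(-3, Mul(-1, Y))) = Add(Add(6, Pow(Y, 2), Mul(-1, Y)), Add(-3, Mul(-1, Y))) = Add(3, Pow(Y, 2), Mul(-2, Y)))
Mul(Add(496, Function('S')(-17)), Function('q')(-18)) = Mul(Add(496, Add(3, Pow(-17, 2), Mul(-2, -17))), Mul(4, Pow(-18, 2))) = Mul(Add(496, Add(3, 289, 34)), Mul(4, 324)) = Mul(Add(496, 326), 1296) = Mul(822, 1296) = 1065312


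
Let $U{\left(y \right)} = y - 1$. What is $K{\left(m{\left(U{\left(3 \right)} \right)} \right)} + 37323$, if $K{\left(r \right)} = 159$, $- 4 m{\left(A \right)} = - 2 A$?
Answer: $37482$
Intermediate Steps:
$U{\left(y \right)} = -1 + y$ ($U{\left(y \right)} = y - 1 = -1 + y$)
$m{\left(A \right)} = \frac{A}{2}$ ($m{\left(A \right)} = - \frac{\left(-2\right) A}{4} = \frac{A}{2}$)
$K{\left(m{\left(U{\left(3 \right)} \right)} \right)} + 37323 = 159 + 37323 = 37482$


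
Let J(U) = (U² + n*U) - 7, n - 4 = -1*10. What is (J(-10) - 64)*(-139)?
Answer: -12371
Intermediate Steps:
n = -6 (n = 4 - 1*10 = 4 - 10 = -6)
J(U) = -7 + U² - 6*U (J(U) = (U² - 6*U) - 7 = -7 + U² - 6*U)
(J(-10) - 64)*(-139) = ((-7 + (-10)² - 6*(-10)) - 64)*(-139) = ((-7 + 100 + 60) - 64)*(-139) = (153 - 64)*(-139) = 89*(-139) = -12371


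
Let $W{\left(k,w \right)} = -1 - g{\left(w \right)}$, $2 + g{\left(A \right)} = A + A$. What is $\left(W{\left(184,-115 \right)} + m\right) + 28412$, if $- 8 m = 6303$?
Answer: $\frac{222841}{8} \approx 27855.0$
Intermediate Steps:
$m = - \frac{6303}{8}$ ($m = \left(- \frac{1}{8}\right) 6303 = - \frac{6303}{8} \approx -787.88$)
$g{\left(A \right)} = -2 + 2 A$ ($g{\left(A \right)} = -2 + \left(A + A\right) = -2 + 2 A$)
$W{\left(k,w \right)} = 1 - 2 w$ ($W{\left(k,w \right)} = -1 - \left(-2 + 2 w\right) = 1 - 2 w$)
$\left(W{\left(184,-115 \right)} + m\right) + 28412 = \left(\left(1 - -230\right) - \frac{6303}{8}\right) + 28412 = \left(\left(1 + 230\right) - \frac{6303}{8}\right) + 28412 = \left(231 - \frac{6303}{8}\right) + 28412 = - \frac{4455}{8} + 28412 = \frac{222841}{8}$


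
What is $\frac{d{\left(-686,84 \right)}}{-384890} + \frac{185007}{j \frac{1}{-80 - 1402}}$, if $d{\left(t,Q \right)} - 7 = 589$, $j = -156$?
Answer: $\frac{676469769589}{384890} \approx 1.7576 \cdot 10^{6}$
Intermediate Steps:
$d{\left(t,Q \right)} = 596$ ($d{\left(t,Q \right)} = 7 + 589 = 596$)
$\frac{d{\left(-686,84 \right)}}{-384890} + \frac{185007}{j \frac{1}{-80 - 1402}} = \frac{596}{-384890} + \frac{185007}{\left(-156\right) \frac{1}{-80 - 1402}} = 596 \left(- \frac{1}{384890}\right) + \frac{185007}{\left(-156\right) \frac{1}{-1482}} = - \frac{298}{192445} + \frac{185007}{\left(-156\right) \left(- \frac{1}{1482}\right)} = - \frac{298}{192445} + \frac{185007}{\frac{2}{19}} = - \frac{298}{192445} + 185007 \cdot \frac{19}{2} = - \frac{298}{192445} + \frac{3515133}{2} = \frac{676469769589}{384890}$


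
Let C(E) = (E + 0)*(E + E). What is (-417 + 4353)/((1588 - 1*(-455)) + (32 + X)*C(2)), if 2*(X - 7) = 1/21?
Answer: 82656/49459 ≈ 1.6712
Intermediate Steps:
X = 295/42 (X = 7 + (1/2)/21 = 7 + (1/2)*(1/21) = 7 + 1/42 = 295/42 ≈ 7.0238)
C(E) = 2*E**2 (C(E) = E*(2*E) = 2*E**2)
(-417 + 4353)/((1588 - 1*(-455)) + (32 + X)*C(2)) = (-417 + 4353)/((1588 - 1*(-455)) + (32 + 295/42)*(2*2**2)) = 3936/((1588 + 455) + 1639*(2*4)/42) = 3936/(2043 + (1639/42)*8) = 3936/(2043 + 6556/21) = 3936/(49459/21) = 3936*(21/49459) = 82656/49459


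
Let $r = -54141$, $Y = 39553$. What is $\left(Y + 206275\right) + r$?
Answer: $191687$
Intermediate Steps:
$\left(Y + 206275\right) + r = \left(39553 + 206275\right) - 54141 = 245828 - 54141 = 191687$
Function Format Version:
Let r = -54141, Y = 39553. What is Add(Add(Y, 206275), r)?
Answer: 191687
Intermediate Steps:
Add(Add(Y, 206275), r) = Add(Add(39553, 206275), -54141) = Add(245828, -54141) = 191687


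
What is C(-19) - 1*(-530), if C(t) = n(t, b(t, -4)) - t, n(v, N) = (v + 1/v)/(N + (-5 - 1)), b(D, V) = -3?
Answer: 94241/171 ≈ 551.12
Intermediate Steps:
n(v, N) = (v + 1/v)/(-6 + N) (n(v, N) = (v + 1/v)/(N - 6) = (v + 1/v)/(-6 + N))
C(t) = -t - (1 + t²)/(9*t) (C(t) = (1 + t²)/(t*(-6 - 3)) - t = (1 + t²)/(t*(-9)) - t = -⅑*(1 + t²)/t - t = -(1 + t²)/(9*t) - t = -t - (1 + t²)/(9*t))
C(-19) - 1*(-530) = (⅑)*(-1 - 10*(-19)²)/(-19) - 1*(-530) = (⅑)*(-1/19)*(-1 - 10*361) + 530 = (⅑)*(-1/19)*(-1 - 3610) + 530 = (⅑)*(-1/19)*(-3611) + 530 = 3611/171 + 530 = 94241/171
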